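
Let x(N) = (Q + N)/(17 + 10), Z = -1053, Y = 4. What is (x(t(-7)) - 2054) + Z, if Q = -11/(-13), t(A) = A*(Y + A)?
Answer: -1090273/351 ≈ -3106.2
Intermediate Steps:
t(A) = A*(4 + A)
Q = 11/13 (Q = -11*(-1/13) = 11/13 ≈ 0.84615)
x(N) = 11/351 + N/27 (x(N) = (11/13 + N)/(17 + 10) = (11/13 + N)/27 = (11/13 + N)*(1/27) = 11/351 + N/27)
(x(t(-7)) - 2054) + Z = ((11/351 + (-7*(4 - 7))/27) - 2054) - 1053 = ((11/351 + (-7*(-3))/27) - 2054) - 1053 = ((11/351 + (1/27)*21) - 2054) - 1053 = ((11/351 + 7/9) - 2054) - 1053 = (284/351 - 2054) - 1053 = -720670/351 - 1053 = -1090273/351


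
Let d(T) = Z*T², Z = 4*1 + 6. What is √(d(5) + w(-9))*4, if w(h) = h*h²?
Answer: 4*I*√479 ≈ 87.544*I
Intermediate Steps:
w(h) = h³
Z = 10 (Z = 4 + 6 = 10)
d(T) = 10*T²
√(d(5) + w(-9))*4 = √(10*5² + (-9)³)*4 = √(10*25 - 729)*4 = √(250 - 729)*4 = √(-479)*4 = (I*√479)*4 = 4*I*√479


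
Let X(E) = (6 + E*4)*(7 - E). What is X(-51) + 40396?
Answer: 28912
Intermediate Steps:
X(E) = (6 + 4*E)*(7 - E)
X(-51) + 40396 = (42 - 4*(-51)² + 22*(-51)) + 40396 = (42 - 4*2601 - 1122) + 40396 = (42 - 10404 - 1122) + 40396 = -11484 + 40396 = 28912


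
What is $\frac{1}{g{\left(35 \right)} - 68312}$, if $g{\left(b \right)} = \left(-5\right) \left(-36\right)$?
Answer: $- \frac{1}{68132} \approx -1.4677 \cdot 10^{-5}$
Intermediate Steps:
$g{\left(b \right)} = 180$
$\frac{1}{g{\left(35 \right)} - 68312} = \frac{1}{180 - 68312} = \frac{1}{-68132} = - \frac{1}{68132}$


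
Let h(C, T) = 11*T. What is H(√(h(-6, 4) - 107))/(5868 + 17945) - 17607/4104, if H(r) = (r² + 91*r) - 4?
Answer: -139850153/32576184 + 273*I*√7/23813 ≈ -4.293 + 0.030332*I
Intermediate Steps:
H(r) = -4 + r² + 91*r
H(√(h(-6, 4) - 107))/(5868 + 17945) - 17607/4104 = (-4 + (√(11*4 - 107))² + 91*√(11*4 - 107))/(5868 + 17945) - 17607/4104 = (-4 + (√(44 - 107))² + 91*√(44 - 107))/23813 - 17607*1/4104 = (-4 + (√(-63))² + 91*√(-63))*(1/23813) - 5869/1368 = (-4 + (3*I*√7)² + 91*(3*I*√7))*(1/23813) - 5869/1368 = (-4 - 63 + 273*I*√7)*(1/23813) - 5869/1368 = (-67 + 273*I*√7)*(1/23813) - 5869/1368 = (-67/23813 + 273*I*√7/23813) - 5869/1368 = -139850153/32576184 + 273*I*√7/23813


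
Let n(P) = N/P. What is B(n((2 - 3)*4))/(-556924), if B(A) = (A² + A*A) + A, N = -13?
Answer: -195/4455392 ≈ -4.3767e-5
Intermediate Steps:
n(P) = -13/P
B(A) = A + 2*A² (B(A) = (A² + A²) + A = 2*A² + A = A + 2*A²)
B(n((2 - 3)*4))/(-556924) = ((-13*1/(4*(2 - 3)))*(1 + 2*(-13*1/(4*(2 - 3)))))/(-556924) = ((-13/((-1*4)))*(1 + 2*(-13/((-1*4)))))*(-1/556924) = ((-13/(-4))*(1 + 2*(-13/(-4))))*(-1/556924) = ((-13*(-¼))*(1 + 2*(-13*(-¼))))*(-1/556924) = (13*(1 + 2*(13/4))/4)*(-1/556924) = (13*(1 + 13/2)/4)*(-1/556924) = ((13/4)*(15/2))*(-1/556924) = (195/8)*(-1/556924) = -195/4455392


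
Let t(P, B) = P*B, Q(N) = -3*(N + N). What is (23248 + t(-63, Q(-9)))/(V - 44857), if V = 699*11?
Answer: -9923/18584 ≈ -0.53395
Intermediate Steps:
V = 7689
Q(N) = -6*N
t(P, B) = B*P
(23248 + t(-63, Q(-9)))/(V - 44857) = (23248 - 6*(-9)*(-63))/(7689 - 44857) = (23248 + 54*(-63))/(-37168) = (23248 - 3402)*(-1/37168) = 19846*(-1/37168) = -9923/18584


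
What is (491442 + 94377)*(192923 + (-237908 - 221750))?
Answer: -156258430965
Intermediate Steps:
(491442 + 94377)*(192923 + (-237908 - 221750)) = 585819*(192923 - 459658) = 585819*(-266735) = -156258430965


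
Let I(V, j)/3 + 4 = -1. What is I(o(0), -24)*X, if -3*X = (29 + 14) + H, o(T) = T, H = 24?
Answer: 335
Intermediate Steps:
I(V, j) = -15 (I(V, j) = -12 + 3*(-1) = -12 - 3 = -15)
X = -67/3 (X = -((29 + 14) + 24)/3 = -(43 + 24)/3 = -1/3*67 = -67/3 ≈ -22.333)
I(o(0), -24)*X = -15*(-67/3) = 335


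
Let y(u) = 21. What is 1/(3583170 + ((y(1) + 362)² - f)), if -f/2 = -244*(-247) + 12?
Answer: 1/3850419 ≈ 2.5971e-7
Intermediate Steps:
f = -120560 (f = -2*(-244*(-247) + 12) = -2*(60268 + 12) = -2*60280 = -120560)
1/(3583170 + ((y(1) + 362)² - f)) = 1/(3583170 + ((21 + 362)² - 1*(-120560))) = 1/(3583170 + (383² + 120560)) = 1/(3583170 + (146689 + 120560)) = 1/(3583170 + 267249) = 1/3850419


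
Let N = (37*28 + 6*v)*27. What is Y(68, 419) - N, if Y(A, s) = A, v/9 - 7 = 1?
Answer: -39568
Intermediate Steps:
v = 72 (v = 63 + 9*1 = 63 + 9 = 72)
N = 39636 (N = (37*28 + 6*72)*27 = (1036 + 432)*27 = 1468*27 = 39636)
Y(68, 419) - N = 68 - 1*39636 = 68 - 39636 = -39568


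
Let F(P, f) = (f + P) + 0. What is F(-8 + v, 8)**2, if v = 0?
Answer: 0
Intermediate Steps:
F(P, f) = P + f (F(P, f) = (P + f) + 0 = P + f)
F(-8 + v, 8)**2 = ((-8 + 0) + 8)**2 = (-8 + 8)**2 = 0**2 = 0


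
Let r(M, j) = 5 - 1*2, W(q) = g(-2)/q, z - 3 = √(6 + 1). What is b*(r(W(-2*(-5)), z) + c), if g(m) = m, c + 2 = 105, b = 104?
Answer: 11024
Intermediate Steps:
c = 103 (c = -2 + 105 = 103)
z = 3 + √7 (z = 3 + √(6 + 1) = 3 + √7 ≈ 5.6458)
W(q) = -2/q
r(M, j) = 3 (r(M, j) = 5 - 2 = 3)
b*(r(W(-2*(-5)), z) + c) = 104*(3 + 103) = 104*106 = 11024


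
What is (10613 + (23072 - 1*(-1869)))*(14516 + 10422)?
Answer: 886645652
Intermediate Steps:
(10613 + (23072 - 1*(-1869)))*(14516 + 10422) = (10613 + (23072 + 1869))*24938 = (10613 + 24941)*24938 = 35554*24938 = 886645652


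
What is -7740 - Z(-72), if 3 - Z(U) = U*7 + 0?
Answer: -8247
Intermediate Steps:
Z(U) = 3 - 7*U (Z(U) = 3 - (U*7 + 0) = 3 - (7*U + 0) = 3 - 7*U)
-7740 - Z(-72) = -7740 - (3 - 7*(-72)) = -7740 - (3 + 504) = -7740 - 1*507 = -7740 - 507 = -8247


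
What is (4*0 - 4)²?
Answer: 16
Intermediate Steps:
(4*0 - 4)² = (0 - 4)² = (-4)² = 16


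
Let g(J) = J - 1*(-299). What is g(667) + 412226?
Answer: 413192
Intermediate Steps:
g(J) = 299 + J (g(J) = J + 299 = 299 + J)
g(667) + 412226 = (299 + 667) + 412226 = 966 + 412226 = 413192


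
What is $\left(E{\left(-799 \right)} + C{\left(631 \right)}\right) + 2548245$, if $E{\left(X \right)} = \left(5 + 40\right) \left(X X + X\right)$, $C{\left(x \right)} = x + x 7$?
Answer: $31245383$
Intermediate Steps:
$C{\left(x \right)} = 8 x$ ($C{\left(x \right)} = x + 7 x = 8 x$)
$E{\left(X \right)} = 45 X + 45 X^{2}$ ($E{\left(X \right)} = 45 \left(X^{2} + X\right) = 45 \left(X + X^{2}\right) = 45 X + 45 X^{2}$)
$\left(E{\left(-799 \right)} + C{\left(631 \right)}\right) + 2548245 = \left(45 \left(-799\right) \left(1 - 799\right) + 8 \cdot 631\right) + 2548245 = \left(45 \left(-799\right) \left(-798\right) + 5048\right) + 2548245 = \left(28692090 + 5048\right) + 2548245 = 28697138 + 2548245 = 31245383$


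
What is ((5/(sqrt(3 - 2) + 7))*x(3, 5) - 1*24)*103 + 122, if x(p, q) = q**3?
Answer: 45575/8 ≈ 5696.9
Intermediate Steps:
((5/(sqrt(3 - 2) + 7))*x(3, 5) - 1*24)*103 + 122 = ((5/(sqrt(3 - 2) + 7))*5**3 - 1*24)*103 + 122 = ((5/(sqrt(1) + 7))*125 - 24)*103 + 122 = ((5/(1 + 7))*125 - 24)*103 + 122 = ((5/8)*125 - 24)*103 + 122 = (625/8 - 24)*103 + 122 = (433/8)*103 + 122 = 44599/8 + 122 = 45575/8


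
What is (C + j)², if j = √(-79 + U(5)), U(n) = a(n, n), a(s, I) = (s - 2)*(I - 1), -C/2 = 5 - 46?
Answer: (82 + I*√67)² ≈ 6657.0 + 1342.4*I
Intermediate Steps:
C = 82 (C = -2*(5 - 46) = -2*(-41) = 82)
a(s, I) = (-1 + I)*(-2 + s) (a(s, I) = (-2 + s)*(-1 + I) = (-1 + I)*(-2 + s))
U(n) = 2 + n² - 3*n (U(n) = 2 - n - 2*n + n*n = 2 - n - 2*n + n² = 2 + n² - 3*n)
j = I*√67 (j = √(-79 + (2 + 5² - 3*5)) = √(-79 + (2 + 25 - 15)) = √(-79 + 12) = √(-67) = I*√67 ≈ 8.1853*I)
(C + j)² = (82 + I*√67)²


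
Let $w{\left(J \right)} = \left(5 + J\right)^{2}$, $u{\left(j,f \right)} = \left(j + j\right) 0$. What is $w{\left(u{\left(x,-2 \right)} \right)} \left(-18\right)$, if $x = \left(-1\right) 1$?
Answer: $-450$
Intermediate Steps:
$x = -1$
$u{\left(j,f \right)} = 0$ ($u{\left(j,f \right)} = 2 j 0 = 0$)
$w{\left(u{\left(x,-2 \right)} \right)} \left(-18\right) = \left(5 + 0\right)^{2} \left(-18\right) = 5^{2} \left(-18\right) = 25 \left(-18\right) = -450$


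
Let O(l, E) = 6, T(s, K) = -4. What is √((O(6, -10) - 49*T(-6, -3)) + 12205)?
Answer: √12407 ≈ 111.39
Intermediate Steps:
√((O(6, -10) - 49*T(-6, -3)) + 12205) = √((6 - 49*(-4)) + 12205) = √((6 + 196) + 12205) = √(202 + 12205) = √12407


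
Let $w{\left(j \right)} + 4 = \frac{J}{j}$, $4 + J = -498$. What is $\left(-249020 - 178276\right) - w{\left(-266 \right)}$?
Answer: $- \frac{56830087}{133} \approx -4.2729 \cdot 10^{5}$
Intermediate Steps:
$J = -502$ ($J = -4 - 498 = -502$)
$w{\left(j \right)} = -4 - \frac{502}{j}$
$\left(-249020 - 178276\right) - w{\left(-266 \right)} = \left(-249020 - 178276\right) - \left(-4 - \frac{502}{-266}\right) = -427296 - \left(-4 - - \frac{251}{133}\right) = -427296 - \left(-4 + \frac{251}{133}\right) = -427296 - - \frac{281}{133} = -427296 + \frac{281}{133} = - \frac{56830087}{133}$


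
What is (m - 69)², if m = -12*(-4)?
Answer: 441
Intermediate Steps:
m = 48
(m - 69)² = (48 - 69)² = (-21)² = 441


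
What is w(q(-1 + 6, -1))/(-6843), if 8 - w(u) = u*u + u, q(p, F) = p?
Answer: 22/6843 ≈ 0.0032150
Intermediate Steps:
w(u) = 8 - u - u² (w(u) = 8 - (u*u + u) = 8 - (u² + u) = 8 - (u + u²) = 8 + (-u - u²) = 8 - u - u²)
w(q(-1 + 6, -1))/(-6843) = (8 - (-1 + 6) - (-1 + 6)²)/(-6843) = (8 - 1*5 - 1*5²)*(-1/6843) = (8 - 5 - 1*25)*(-1/6843) = (8 - 5 - 25)*(-1/6843) = -22*(-1/6843) = 22/6843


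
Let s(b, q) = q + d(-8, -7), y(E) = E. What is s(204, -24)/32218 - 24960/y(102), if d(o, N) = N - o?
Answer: -134027271/547706 ≈ -244.71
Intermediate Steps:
s(b, q) = 1 + q (s(b, q) = q + (-7 - 1*(-8)) = q + (-7 + 8) = q + 1 = 1 + q)
s(204, -24)/32218 - 24960/y(102) = (1 - 24)/32218 - 24960/102 = -23*1/32218 - 24960*1/102 = -23/32218 - 4160/17 = -134027271/547706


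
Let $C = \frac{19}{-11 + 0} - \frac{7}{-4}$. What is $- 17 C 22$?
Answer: $- \frac{17}{2} \approx -8.5$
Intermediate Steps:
$C = \frac{1}{44}$ ($C = \frac{19}{-11} - - \frac{7}{4} = 19 \left(- \frac{1}{11}\right) + \frac{7}{4} = - \frac{19}{11} + \frac{7}{4} = \frac{1}{44} \approx 0.022727$)
$- 17 C 22 = \left(-17\right) \frac{1}{44} \cdot 22 = \left(- \frac{17}{44}\right) 22 = - \frac{17}{2}$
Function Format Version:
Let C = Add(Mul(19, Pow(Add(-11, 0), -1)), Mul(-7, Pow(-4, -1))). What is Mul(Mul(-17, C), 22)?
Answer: Rational(-17, 2) ≈ -8.5000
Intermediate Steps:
C = Rational(1, 44) (C = Add(Mul(19, Pow(-11, -1)), Mul(-7, Rational(-1, 4))) = Add(Mul(19, Rational(-1, 11)), Rational(7, 4)) = Add(Rational(-19, 11), Rational(7, 4)) = Rational(1, 44) ≈ 0.022727)
Mul(Mul(-17, C), 22) = Mul(Mul(-17, Rational(1, 44)), 22) = Mul(Rational(-17, 44), 22) = Rational(-17, 2)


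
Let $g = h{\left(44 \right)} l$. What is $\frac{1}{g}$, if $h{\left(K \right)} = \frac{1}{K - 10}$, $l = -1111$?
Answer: $- \frac{34}{1111} \approx -0.030603$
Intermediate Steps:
$h{\left(K \right)} = \frac{1}{-10 + K}$
$g = - \frac{1111}{34}$ ($g = \frac{1}{-10 + 44} \left(-1111\right) = \frac{1}{34} \left(-1111\right) = - \frac{1111}{34} \approx -32.676$)
$\frac{1}{g} = \frac{1}{- \frac{1111}{34}} = - \frac{34}{1111}$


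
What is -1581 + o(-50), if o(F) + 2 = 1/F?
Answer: -79151/50 ≈ -1583.0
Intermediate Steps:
o(F) = -2 + 1/F
-1581 + o(-50) = -1581 + (-2 + 1/(-50)) = -1581 + (-2 - 1/50) = -1581 - 101/50 = -79151/50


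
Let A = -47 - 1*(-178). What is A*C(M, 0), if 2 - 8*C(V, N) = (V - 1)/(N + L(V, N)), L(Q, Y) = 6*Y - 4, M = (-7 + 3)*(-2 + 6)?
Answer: -1179/32 ≈ -36.844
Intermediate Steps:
M = -16 (M = -4*4 = -16)
L(Q, Y) = -4 + 6*Y
C(V, N) = ¼ - (-1 + V)/(8*(-4 + 7*N)) (C(V, N) = ¼ - (V - 1)/(8*(N + (-4 + 6*N))) = ¼ - (-1 + V)/(8*(-4 + 7*N)))
A = 131 (A = -47 + 178 = 131)
A*C(M, 0) = 131*((-7 - 1*(-16) + 14*0)/(8*(-4 + 7*0))) = 131*((-7 + 16 + 0)/(8*(-4 + 0))) = 131*((⅛)*9/(-4)) = 131*((⅛)*(-¼)*9) = 131*(-9/32) = -1179/32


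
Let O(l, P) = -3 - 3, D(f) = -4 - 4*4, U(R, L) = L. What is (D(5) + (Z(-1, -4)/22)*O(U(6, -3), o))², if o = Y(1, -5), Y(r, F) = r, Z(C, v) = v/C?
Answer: 53824/121 ≈ 444.83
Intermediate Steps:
o = 1
D(f) = -20 (D(f) = -4 - 16 = -20)
O(l, P) = -6
(D(5) + (Z(-1, -4)/22)*O(U(6, -3), o))² = (-20 + (-4/(-1)/22)*(-6))² = (-20 + (-4*(-1)*(1/22))*(-6))² = (-20 + (4*(1/22))*(-6))² = (-20 + (2/11)*(-6))² = (-20 - 12/11)² = (-232/11)² = 53824/121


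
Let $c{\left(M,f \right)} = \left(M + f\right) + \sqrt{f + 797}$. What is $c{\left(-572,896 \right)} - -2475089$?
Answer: $2475413 + \sqrt{1693} \approx 2.4755 \cdot 10^{6}$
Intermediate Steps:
$c{\left(M,f \right)} = M + f + \sqrt{797 + f}$ ($c{\left(M,f \right)} = \left(M + f\right) + \sqrt{797 + f} = M + f + \sqrt{797 + f}$)
$c{\left(-572,896 \right)} - -2475089 = \left(-572 + 896 + \sqrt{797 + 896}\right) - -2475089 = \left(-572 + 896 + \sqrt{1693}\right) + 2475089 = \left(324 + \sqrt{1693}\right) + 2475089 = 2475413 + \sqrt{1693}$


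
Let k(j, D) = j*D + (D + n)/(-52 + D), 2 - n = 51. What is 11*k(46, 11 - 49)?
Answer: -576521/30 ≈ -19217.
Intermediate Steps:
n = -49 (n = 2 - 1*51 = 2 - 51 = -49)
k(j, D) = D*j + (-49 + D)/(-52 + D) (k(j, D) = j*D + (D - 49)/(-52 + D) = D*j + (-49 + D)/(-52 + D))
11*k(46, 11 - 49) = 11*((-49 + (11 - 49) + 46*(11 - 49)**2 - 52*(11 - 49)*46)/(-52 + (11 - 49))) = 11*((-49 - 38 + 46*(-38)**2 - 52*(-38)*46)/(-52 - 38)) = 11*((-49 - 38 + 46*1444 + 90896)/(-90)) = 11*(-(-49 - 38 + 66424 + 90896)/90) = 11*(-1/90*157233) = 11*(-52411/30) = -576521/30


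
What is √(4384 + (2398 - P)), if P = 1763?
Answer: √5019 ≈ 70.845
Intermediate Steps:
√(4384 + (2398 - P)) = √(4384 + (2398 - 1*1763)) = √(4384 + (2398 - 1763)) = √(4384 + 635) = √5019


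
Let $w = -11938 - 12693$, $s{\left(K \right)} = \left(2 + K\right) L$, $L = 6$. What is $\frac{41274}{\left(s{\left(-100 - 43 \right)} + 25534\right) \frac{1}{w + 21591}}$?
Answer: $- \frac{7842060}{1543} \approx -5082.3$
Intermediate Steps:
$s{\left(K \right)} = 12 + 6 K$ ($s{\left(K \right)} = \left(2 + K\right) 6 = 12 + 6 K$)
$w = -24631$
$\frac{41274}{\left(s{\left(-100 - 43 \right)} + 25534\right) \frac{1}{w + 21591}} = \frac{41274}{\left(\left(12 + 6 \left(-100 - 43\right)\right) + 25534\right) \frac{1}{-24631 + 21591}} = \frac{41274}{\left(\left(12 + 6 \left(-143\right)\right) + 25534\right) \frac{1}{-3040}} = \frac{41274}{\left(\left(12 - 858\right) + 25534\right) \left(- \frac{1}{3040}\right)} = \frac{41274}{\left(-846 + 25534\right) \left(- \frac{1}{3040}\right)} = \frac{41274}{24688 \left(- \frac{1}{3040}\right)} = \frac{41274}{- \frac{1543}{190}} = 41274 \left(- \frac{190}{1543}\right) = - \frac{7842060}{1543}$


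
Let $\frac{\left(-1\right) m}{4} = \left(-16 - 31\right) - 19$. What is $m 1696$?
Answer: $447744$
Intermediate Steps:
$m = 264$ ($m = - 4 \left(\left(-16 - 31\right) - 19\right) = - 4 \left(-47 - 19\right) = \left(-4\right) \left(-66\right) = 264$)
$m 1696 = 264 \cdot 1696 = 447744$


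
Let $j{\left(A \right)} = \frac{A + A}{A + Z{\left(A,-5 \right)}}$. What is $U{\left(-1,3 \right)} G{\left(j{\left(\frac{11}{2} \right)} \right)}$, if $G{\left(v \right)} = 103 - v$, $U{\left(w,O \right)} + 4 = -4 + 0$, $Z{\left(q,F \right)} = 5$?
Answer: $- \frac{17128}{21} \approx -815.62$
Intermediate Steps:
$U{\left(w,O \right)} = -8$ ($U{\left(w,O \right)} = -4 + \left(-4 + 0\right) = -4 - 4 = -8$)
$j{\left(A \right)} = \frac{2 A}{5 + A}$ ($j{\left(A \right)} = \frac{A + A}{A + 5} = \frac{2 A}{5 + A}$)
$U{\left(-1,3 \right)} G{\left(j{\left(\frac{11}{2} \right)} \right)} = - 8 \left(103 - \frac{2 \cdot \frac{11}{2}}{5 + \frac{11}{2}}\right) = - 8 \left(103 - \frac{2 \cdot 11 \cdot \frac{1}{2}}{5 + 11 \cdot \frac{1}{2}}\right) = - 8 \left(103 - 2 \cdot \frac{11}{2} \frac{1}{5 + \frac{11}{2}}\right) = - 8 \left(103 - 2 \cdot \frac{11}{2} \frac{1}{\frac{21}{2}}\right) = - 8 \left(103 - 2 \cdot \frac{11}{2} \cdot \frac{2}{21}\right) = - 8 \left(103 - \frac{22}{21}\right) = \left(-8\right) \frac{2141}{21} = - \frac{17128}{21}$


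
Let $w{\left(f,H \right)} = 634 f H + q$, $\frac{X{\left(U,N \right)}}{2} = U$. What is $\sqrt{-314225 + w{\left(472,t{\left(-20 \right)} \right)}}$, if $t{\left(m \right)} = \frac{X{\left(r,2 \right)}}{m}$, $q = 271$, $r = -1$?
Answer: $\frac{51 i \sqrt{2730}}{5} \approx 532.94 i$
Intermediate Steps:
$X{\left(U,N \right)} = 2 U$
$t{\left(m \right)} = - \frac{2}{m}$ ($t{\left(m \right)} = \frac{2 \left(-1\right)}{m} = - \frac{2}{m}$)
$w{\left(f,H \right)} = 271 + 634 H f$ ($w{\left(f,H \right)} = 634 f H + 271 = 634 H f + 271 = 271 + 634 H f$)
$\sqrt{-314225 + w{\left(472,t{\left(-20 \right)} \right)}} = \sqrt{-314225 + \left(271 + 634 \left(- \frac{2}{-20}\right) 472\right)} = \sqrt{-314225 + \left(271 + 634 \left(\left(-2\right) \left(- \frac{1}{20}\right)\right) 472\right)} = \sqrt{-314225 + \left(271 + 634 \cdot \frac{1}{10} \cdot 472\right)} = \sqrt{-314225 + \left(271 + \frac{149624}{5}\right)} = \sqrt{-314225 + \frac{150979}{5}} = \sqrt{- \frac{1420146}{5}} = \frac{51 i \sqrt{2730}}{5}$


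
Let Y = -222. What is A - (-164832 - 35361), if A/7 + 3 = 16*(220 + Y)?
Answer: 199948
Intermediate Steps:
A = -245 (A = -21 + 7*(16*(220 - 222)) = -21 + 7*(16*(-2)) = -21 + 7*(-32) = -21 - 224 = -245)
A - (-164832 - 35361) = -245 - (-164832 - 35361) = -245 - 1*(-200193) = -245 + 200193 = 199948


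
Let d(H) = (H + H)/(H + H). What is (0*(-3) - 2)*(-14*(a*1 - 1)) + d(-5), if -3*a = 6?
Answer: -83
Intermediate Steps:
a = -2 (a = -⅓*6 = -2)
d(H) = 1 (d(H) = (2*H)/((2*H)) = (2*H)*(1/(2*H)) = 1)
(0*(-3) - 2)*(-14*(a*1 - 1)) + d(-5) = (0*(-3) - 2)*(-14*(-2*1 - 1)) + 1 = (0 - 2)*(-14*(-2 - 1)) + 1 = -(-28)*(-3) + 1 = -2*42 + 1 = -84 + 1 = -83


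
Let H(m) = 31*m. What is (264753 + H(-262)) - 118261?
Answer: 138370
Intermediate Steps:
(264753 + H(-262)) - 118261 = (264753 + 31*(-262)) - 118261 = (264753 - 8122) - 118261 = 256631 - 118261 = 138370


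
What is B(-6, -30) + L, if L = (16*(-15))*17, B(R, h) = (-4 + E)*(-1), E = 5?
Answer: -4081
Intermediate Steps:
B(R, h) = -1 (B(R, h) = (-4 + 5)*(-1) = 1*(-1) = -1)
L = -4080 (L = -240*17 = -4080)
B(-6, -30) + L = -1 - 4080 = -4081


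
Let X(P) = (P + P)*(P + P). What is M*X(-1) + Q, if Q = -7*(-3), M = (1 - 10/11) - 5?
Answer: 15/11 ≈ 1.3636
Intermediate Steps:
X(P) = 4*P**2 (X(P) = (2*P)*(2*P) = 4*P**2)
M = -54/11 (M = (1 - 10*1/11) - 5 = (1 - 10/11) - 5 = 1/11 - 5 = -54/11 ≈ -4.9091)
Q = 21
M*X(-1) + Q = -216*(-1)**2/11 + 21 = -216/11 + 21 = 15/11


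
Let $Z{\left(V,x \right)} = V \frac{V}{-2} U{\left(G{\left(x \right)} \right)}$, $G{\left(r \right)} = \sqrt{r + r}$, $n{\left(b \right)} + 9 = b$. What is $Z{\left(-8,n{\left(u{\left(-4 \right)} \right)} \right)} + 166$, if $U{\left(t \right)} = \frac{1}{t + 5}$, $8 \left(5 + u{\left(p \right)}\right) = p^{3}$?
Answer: $\frac{11294}{69} + \frac{64 i \sqrt{11}}{69} \approx 163.68 + 3.0763 i$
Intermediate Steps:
$u{\left(p \right)} = -5 + \frac{p^{3}}{8}$
$n{\left(b \right)} = -9 + b$
$G{\left(r \right)} = \sqrt{2} \sqrt{r}$ ($G{\left(r \right)} = \sqrt{2 r} = \sqrt{2} \sqrt{r}$)
$U{\left(t \right)} = \frac{1}{5 + t}$
$Z{\left(V,x \right)} = - \frac{V^{2}}{2 \left(5 + \sqrt{2} \sqrt{x}\right)}$ ($Z{\left(V,x \right)} = \frac{V \frac{V}{-2}}{5 + \sqrt{2} \sqrt{x}} = \frac{V V \left(- \frac{1}{2}\right)}{5 + \sqrt{2} \sqrt{x}} = \frac{V \left(- \frac{V}{2}\right)}{5 + \sqrt{2} \sqrt{x}} = \frac{\left(- \frac{1}{2}\right) V^{2}}{5 + \sqrt{2} \sqrt{x}} = - \frac{V^{2}}{2 \left(5 + \sqrt{2} \sqrt{x}\right)}$)
$Z{\left(-8,n{\left(u{\left(-4 \right)} \right)} \right)} + 166 = - \frac{\left(-8\right)^{2}}{10 + 2 \sqrt{2} \sqrt{-9 + \left(-5 + \frac{\left(-4\right)^{3}}{8}\right)}} + 166 = \left(-1\right) 64 \frac{1}{10 + 2 \sqrt{2} \sqrt{-9 + \left(-5 + \frac{1}{8} \left(-64\right)\right)}} + 166 = \left(-1\right) 64 \frac{1}{10 + 2 \sqrt{2} \sqrt{-9 - 13}} + 166 = \left(-1\right) 64 \frac{1}{10 + 2 \sqrt{2} \sqrt{-22}} + 166 = \left(-1\right) 64 \frac{1}{10 + 2 \sqrt{2} i \sqrt{22}} + 166 = \left(-1\right) 64 \frac{1}{10 + 4 i \sqrt{11}} + 166 = - \frac{64}{10 + 4 i \sqrt{11}} + 166 = 166 - \frac{64}{10 + 4 i \sqrt{11}}$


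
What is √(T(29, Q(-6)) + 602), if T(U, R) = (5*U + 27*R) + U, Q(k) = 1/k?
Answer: √3086/2 ≈ 27.776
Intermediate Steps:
T(U, R) = 6*U + 27*R
√(T(29, Q(-6)) + 602) = √((6*29 + 27/(-6)) + 602) = √((174 + 27*(-⅙)) + 602) = √((174 - 9/2) + 602) = √(339/2 + 602) = √(1543/2) = √3086/2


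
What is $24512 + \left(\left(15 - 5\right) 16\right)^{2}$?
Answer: $50112$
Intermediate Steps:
$24512 + \left(\left(15 - 5\right) 16\right)^{2} = 24512 + \left(10 \cdot 16\right)^{2} = 24512 + 160^{2} = 24512 + 25600 = 50112$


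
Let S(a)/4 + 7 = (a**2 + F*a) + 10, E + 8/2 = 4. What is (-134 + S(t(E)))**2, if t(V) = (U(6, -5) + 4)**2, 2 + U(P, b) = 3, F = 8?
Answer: 10099684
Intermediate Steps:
E = 0 (E = -4 + 4 = 0)
U(P, b) = 1 (U(P, b) = -2 + 3 = 1)
t(V) = 25 (t(V) = (1 + 4)**2 = 5**2 = 25)
S(a) = 12 + 4*a**2 + 32*a (S(a) = -28 + 4*((a**2 + 8*a) + 10) = -28 + 4*(10 + a**2 + 8*a) = -28 + (40 + 4*a**2 + 32*a) = 12 + 4*a**2 + 32*a)
(-134 + S(t(E)))**2 = (-134 + (12 + 4*25**2 + 32*25))**2 = (-134 + (12 + 4*625 + 800))**2 = (-134 + (12 + 2500 + 800))**2 = (-134 + 3312)**2 = 3178**2 = 10099684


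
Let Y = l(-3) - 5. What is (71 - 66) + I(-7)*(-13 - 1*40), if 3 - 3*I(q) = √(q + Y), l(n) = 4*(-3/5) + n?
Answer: -48 + 53*I*√435/15 ≈ -48.0 + 73.693*I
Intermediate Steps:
l(n) = -12/5 + n (l(n) = 4*(-3*⅕) + n = 4*(-⅗) + n = -12/5 + n)
Y = -52/5 (Y = (-12/5 - 3) - 5 = -27/5 - 5 = -52/5 ≈ -10.400)
I(q) = 1 - √(-52/5 + q)/3 (I(q) = 1 - √(q - 52/5)/3 = 1 - √(-52/5 + q)/3)
(71 - 66) + I(-7)*(-13 - 1*40) = (71 - 66) + (1 - √(-260 + 25*(-7))/15)*(-13 - 1*40) = 5 + (1 - √(-260 - 175)/15)*(-13 - 40) = 5 + (1 - I*√435/15)*(-53) = 5 + (-53 + 53*I*√435/15) = -48 + 53*I*√435/15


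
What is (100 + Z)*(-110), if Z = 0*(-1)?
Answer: -11000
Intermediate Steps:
Z = 0
(100 + Z)*(-110) = (100 + 0)*(-110) = 100*(-110) = -11000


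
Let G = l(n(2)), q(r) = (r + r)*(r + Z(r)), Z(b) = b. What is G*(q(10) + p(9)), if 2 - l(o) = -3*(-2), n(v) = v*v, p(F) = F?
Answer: -1636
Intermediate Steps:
n(v) = v**2
l(o) = -4 (l(o) = 2 - (-3)*(-2) = 2 - 1*6 = 2 - 6 = -4)
q(r) = 4*r**2 (q(r) = (r + r)*(r + r) = (2*r)*(2*r) = 4*r**2)
G = -4
G*(q(10) + p(9)) = -4*(4*10**2 + 9) = -4*(4*100 + 9) = -4*(400 + 9) = -4*409 = -1636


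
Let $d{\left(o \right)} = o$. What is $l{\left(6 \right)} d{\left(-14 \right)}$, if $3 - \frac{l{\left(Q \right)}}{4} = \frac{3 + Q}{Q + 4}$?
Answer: $- \frac{588}{5} \approx -117.6$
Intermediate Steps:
$l{\left(Q \right)} = 12 - \frac{4 \left(3 + Q\right)}{4 + Q}$ ($l{\left(Q \right)} = 12 - 4 \frac{3 + Q}{Q + 4} = 12 - 4 \frac{3 + Q}{4 + Q} = 12 - \frac{4 \left(3 + Q\right)}{4 + Q}$)
$l{\left(6 \right)} d{\left(-14 \right)} = \frac{4 \left(9 + 2 \cdot 6\right)}{4 + 6} \left(-14\right) = \frac{4 \left(9 + 12\right)}{10} \left(-14\right) = 4 \cdot \frac{1}{10} \cdot 21 \left(-14\right) = \frac{42}{5} \left(-14\right) = - \frac{588}{5}$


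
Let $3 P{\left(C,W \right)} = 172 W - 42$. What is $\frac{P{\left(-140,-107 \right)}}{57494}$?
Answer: $- \frac{9223}{86241} \approx -0.10694$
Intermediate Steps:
$P{\left(C,W \right)} = -14 + \frac{172 W}{3}$ ($P{\left(C,W \right)} = \frac{172 W - 42}{3} = \frac{-42 + 172 W}{3} = -14 + \frac{172 W}{3}$)
$\frac{P{\left(-140,-107 \right)}}{57494} = \frac{-14 + \frac{172}{3} \left(-107\right)}{57494} = \left(-14 - \frac{18404}{3}\right) \frac{1}{57494} = \left(- \frac{18446}{3}\right) \frac{1}{57494} = - \frac{9223}{86241}$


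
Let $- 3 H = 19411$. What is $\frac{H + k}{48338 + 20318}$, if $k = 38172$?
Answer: $\frac{95105}{205968} \approx 0.46175$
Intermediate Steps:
$H = - \frac{19411}{3}$ ($H = \left(- \frac{1}{3}\right) 19411 = - \frac{19411}{3} \approx -6470.3$)
$\frac{H + k}{48338 + 20318} = \frac{- \frac{19411}{3} + 38172}{48338 + 20318} = \frac{95105}{3 \cdot 68656} = \frac{95105}{3} \cdot \frac{1}{68656} = \frac{95105}{205968}$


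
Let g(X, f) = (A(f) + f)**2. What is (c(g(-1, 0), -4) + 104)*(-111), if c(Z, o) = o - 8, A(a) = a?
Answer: -10212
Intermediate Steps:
g(X, f) = 4*f**2 (g(X, f) = (f + f)**2 = (2*f)**2 = 4*f**2)
c(Z, o) = -8 + o
(c(g(-1, 0), -4) + 104)*(-111) = ((-8 - 4) + 104)*(-111) = (-12 + 104)*(-111) = 92*(-111) = -10212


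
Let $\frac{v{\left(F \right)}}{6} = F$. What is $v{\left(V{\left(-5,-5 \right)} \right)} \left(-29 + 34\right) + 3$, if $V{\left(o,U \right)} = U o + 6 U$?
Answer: $-147$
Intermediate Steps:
$V{\left(o,U \right)} = 6 U + U o$
$v{\left(F \right)} = 6 F$
$v{\left(V{\left(-5,-5 \right)} \right)} \left(-29 + 34\right) + 3 = 6 \left(- 5 \left(6 - 5\right)\right) \left(-29 + 34\right) + 3 = 6 \left(\left(-5\right) 1\right) 5 + 3 = 6 \left(-5\right) 5 + 3 = \left(-30\right) 5 + 3 = -150 + 3 = -147$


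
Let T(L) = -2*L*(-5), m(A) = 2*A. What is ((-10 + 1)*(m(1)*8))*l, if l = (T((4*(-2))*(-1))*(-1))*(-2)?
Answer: -23040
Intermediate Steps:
T(L) = 10*L
l = 160 (l = ((10*((4*(-2))*(-1)))*(-1))*(-2) = ((10*(-8*(-1)))*(-1))*(-2) = ((10*8)*(-1))*(-2) = (80*(-1))*(-2) = -80*(-2) = 160)
((-10 + 1)*(m(1)*8))*l = ((-10 + 1)*((2*1)*8))*160 = -18*8*160 = -9*16*160 = -144*160 = -23040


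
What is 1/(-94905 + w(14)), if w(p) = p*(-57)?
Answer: -1/95703 ≈ -1.0449e-5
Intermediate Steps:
w(p) = -57*p
1/(-94905 + w(14)) = 1/(-94905 - 57*14) = 1/(-94905 - 798) = 1/(-95703) = -1/95703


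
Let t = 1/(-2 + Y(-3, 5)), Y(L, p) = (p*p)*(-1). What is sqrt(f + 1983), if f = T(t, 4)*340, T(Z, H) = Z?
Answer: sqrt(159603)/9 ≈ 44.389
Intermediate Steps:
Y(L, p) = -p**2 (Y(L, p) = p**2*(-1) = -p**2)
t = -1/27 (t = 1/(-2 - 1*5**2) = 1/(-2 - 1*25) = 1/(-2 - 25) = 1/(-27) = -1/27 ≈ -0.037037)
f = -340/27 (f = -1/27*340 = -340/27 ≈ -12.593)
sqrt(f + 1983) = sqrt(-340/27 + 1983) = sqrt(53201/27) = sqrt(159603)/9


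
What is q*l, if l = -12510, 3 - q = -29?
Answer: -400320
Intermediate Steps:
q = 32 (q = 3 - 1*(-29) = 3 + 29 = 32)
q*l = 32*(-12510) = -400320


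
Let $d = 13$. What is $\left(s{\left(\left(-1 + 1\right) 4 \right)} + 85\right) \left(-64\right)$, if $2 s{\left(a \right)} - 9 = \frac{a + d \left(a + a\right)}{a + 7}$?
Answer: $-5728$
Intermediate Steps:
$s{\left(a \right)} = \frac{9}{2} + \frac{27 a}{2 \left(7 + a\right)}$ ($s{\left(a \right)} = \frac{9}{2} + \frac{\left(a + 13 \left(a + a\right)\right) \frac{1}{a + 7}}{2} = \frac{9}{2} + \frac{\left(a + 13 \cdot 2 a\right) \frac{1}{7 + a}}{2} = \frac{9}{2} + \frac{\left(a + 26 a\right) \frac{1}{7 + a}}{2} = \frac{9}{2} + \frac{27 a \frac{1}{7 + a}}{2} = \frac{9}{2} + \frac{27 a}{2 \left(7 + a\right)}$)
$\left(s{\left(\left(-1 + 1\right) 4 \right)} + 85\right) \left(-64\right) = \left(\frac{9 \left(7 + 4 \left(-1 + 1\right) 4\right)}{2 \left(7 + \left(-1 + 1\right) 4\right)} + 85\right) \left(-64\right) = \left(\frac{9 \left(7 + 4 \cdot 0 \cdot 4\right)}{2 \left(7 + 0 \cdot 4\right)} + 85\right) \left(-64\right) = \left(\frac{9 \left(7 + 4 \cdot 0\right)}{2 \left(7 + 0\right)} + 85\right) \left(-64\right) = \left(\frac{9 \left(7 + 0\right)}{2 \cdot 7} + 85\right) \left(-64\right) = \left(\frac{9}{2} \cdot \frac{1}{7} \cdot 7 + 85\right) \left(-64\right) = \left(\frac{9}{2} + 85\right) \left(-64\right) = \frac{179}{2} \left(-64\right) = -5728$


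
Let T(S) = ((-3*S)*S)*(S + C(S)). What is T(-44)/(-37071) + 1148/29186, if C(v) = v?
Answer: -2479087306/180325701 ≈ -13.748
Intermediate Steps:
T(S) = -6*S**3 (T(S) = ((-3*S)*S)*(S + S) = (-3*S**2)*(2*S) = -6*S**3)
T(-44)/(-37071) + 1148/29186 = -6*(-44)**3/(-37071) + 1148/29186 = -6*(-85184)*(-1/37071) + 1148*(1/29186) = 511104*(-1/37071) + 574/14593 = -170368/12357 + 574/14593 = -2479087306/180325701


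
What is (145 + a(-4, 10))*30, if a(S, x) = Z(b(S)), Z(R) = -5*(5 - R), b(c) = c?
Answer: 3000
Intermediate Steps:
Z(R) = -25 + 5*R
a(S, x) = -25 + 5*S
(145 + a(-4, 10))*30 = (145 + (-25 + 5*(-4)))*30 = (145 + (-25 - 20))*30 = (145 - 45)*30 = 100*30 = 3000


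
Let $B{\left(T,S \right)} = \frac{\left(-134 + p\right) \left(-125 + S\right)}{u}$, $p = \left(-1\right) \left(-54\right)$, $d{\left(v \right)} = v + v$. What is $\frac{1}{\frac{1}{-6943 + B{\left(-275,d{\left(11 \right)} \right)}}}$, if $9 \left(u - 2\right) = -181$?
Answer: $- \frac{1205869}{163} \approx -7398.0$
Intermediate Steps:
$u = - \frac{163}{9}$ ($u = 2 + \frac{1}{9} \left(-181\right) = 2 - \frac{181}{9} = - \frac{163}{9} \approx -18.111$)
$d{\left(v \right)} = 2 v$
$p = 54$
$B{\left(T,S \right)} = - \frac{90000}{163} + \frac{720 S}{163}$ ($B{\left(T,S \right)} = \frac{\left(-134 + 54\right) \left(-125 + S\right)}{- \frac{163}{9}} = - 80 \left(-125 + S\right) \left(- \frac{9}{163}\right) = \left(10000 - 80 S\right) \left(- \frac{9}{163}\right) = - \frac{90000}{163} + \frac{720 S}{163}$)
$\frac{1}{\frac{1}{-6943 + B{\left(-275,d{\left(11 \right)} \right)}}} = \frac{1}{\frac{1}{-6943 - \left(\frac{90000}{163} - \frac{720 \cdot 2 \cdot 11}{163}\right)}} = \frac{1}{\frac{1}{-6943 + \left(- \frac{90000}{163} + \frac{720}{163} \cdot 22\right)}} = \frac{1}{\frac{1}{-6943 + \left(- \frac{90000}{163} + \frac{15840}{163}\right)}} = \frac{1}{\frac{1}{-6943 - \frac{74160}{163}}} = \frac{1}{\frac{1}{- \frac{1205869}{163}}} = \frac{1}{- \frac{163}{1205869}} = - \frac{1205869}{163}$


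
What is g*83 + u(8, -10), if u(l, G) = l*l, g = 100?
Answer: 8364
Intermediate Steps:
u(l, G) = l²
g*83 + u(8, -10) = 100*83 + 8² = 8300 + 64 = 8364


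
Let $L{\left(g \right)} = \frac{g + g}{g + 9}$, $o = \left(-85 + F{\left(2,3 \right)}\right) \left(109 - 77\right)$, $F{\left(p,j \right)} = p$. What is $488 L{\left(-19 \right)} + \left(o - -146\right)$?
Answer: $- \frac{3278}{5} \approx -655.6$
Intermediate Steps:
$o = -2656$ ($o = \left(-85 + 2\right) \left(109 - 77\right) = \left(-83\right) 32 = -2656$)
$L{\left(g \right)} = \frac{2 g}{9 + g}$
$488 L{\left(-19 \right)} + \left(o - -146\right) = 488 \cdot 2 \left(-19\right) \frac{1}{9 - 19} - 2510 = 488 \cdot 2 \left(-19\right) \frac{1}{-10} + \left(-2656 + 146\right) = 488 \cdot 2 \left(-19\right) \left(- \frac{1}{10}\right) - 2510 = 488 \cdot \frac{19}{5} - 2510 = \frac{9272}{5} - 2510 = - \frac{3278}{5}$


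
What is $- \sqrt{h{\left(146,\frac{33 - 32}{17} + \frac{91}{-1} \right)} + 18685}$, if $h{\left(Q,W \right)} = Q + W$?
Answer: $- \frac{\sqrt{5415877}}{17} \approx -136.89$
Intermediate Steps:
$- \sqrt{h{\left(146,\frac{33 - 32}{17} + \frac{91}{-1} \right)} + 18685} = - \sqrt{\left(146 + \left(\frac{33 - 32}{17} + \frac{91}{-1}\right)\right) + 18685} = - \sqrt{\left(146 + \left(\left(33 - 32\right) \frac{1}{17} + 91 \left(-1\right)\right)\right) + 18685} = - \sqrt{\left(146 + \left(1 \cdot \frac{1}{17} - 91\right)\right) + 18685} = - \sqrt{\left(146 + \left(\frac{1}{17} - 91\right)\right) + 18685} = - \sqrt{\left(146 - \frac{1546}{17}\right) + 18685} = - \sqrt{\frac{936}{17} + 18685} = - \sqrt{\frac{318581}{17}} = - \frac{\sqrt{5415877}}{17}$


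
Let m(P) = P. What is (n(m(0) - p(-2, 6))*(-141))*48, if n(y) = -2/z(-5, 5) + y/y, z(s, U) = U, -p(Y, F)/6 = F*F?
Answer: -20304/5 ≈ -4060.8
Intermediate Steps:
p(Y, F) = -6*F² (p(Y, F) = -6*F*F = -6*F²)
n(y) = ⅗ (n(y) = -2/5 + y/y = -2*⅕ + 1 = -⅖ + 1 = ⅗)
(n(m(0) - p(-2, 6))*(-141))*48 = ((⅗)*(-141))*48 = -423/5*48 = -20304/5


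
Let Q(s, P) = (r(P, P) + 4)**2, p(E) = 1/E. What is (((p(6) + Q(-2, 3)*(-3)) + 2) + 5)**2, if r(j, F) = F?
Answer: 703921/36 ≈ 19553.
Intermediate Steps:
Q(s, P) = (4 + P)**2 (Q(s, P) = (P + 4)**2 = (4 + P)**2)
(((p(6) + Q(-2, 3)*(-3)) + 2) + 5)**2 = (((1/6 + (4 + 3)**2*(-3)) + 2) + 5)**2 = (((1/6 + 7**2*(-3)) + 2) + 5)**2 = (((1/6 + 49*(-3)) + 2) + 5)**2 = (((1/6 - 147) + 2) + 5)**2 = ((-881/6 + 2) + 5)**2 = (-869/6 + 5)**2 = (-839/6)**2 = 703921/36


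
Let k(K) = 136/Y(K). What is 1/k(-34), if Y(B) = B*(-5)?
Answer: 5/4 ≈ 1.2500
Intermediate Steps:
Y(B) = -5*B
k(K) = -136/(5*K) (k(K) = 136/((-5*K)) = 136*(-1/(5*K)) = -136/(5*K))
1/k(-34) = 1/(-136/5/(-34)) = 1/(-136/5*(-1/34)) = 1/(4/5) = 5/4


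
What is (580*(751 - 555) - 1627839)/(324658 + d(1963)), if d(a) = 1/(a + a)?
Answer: -5944588234/1274607309 ≈ -4.6639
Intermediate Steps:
d(a) = 1/(2*a)
(580*(751 - 555) - 1627839)/(324658 + d(1963)) = (580*(751 - 555) - 1627839)/(324658 + (½)/1963) = (580*196 - 1627839)/(324658 + (½)*(1/1963)) = (113680 - 1627839)/(324658 + 1/3926) = -1514159/1274607309/3926 = -1514159*3926/1274607309 = -5944588234/1274607309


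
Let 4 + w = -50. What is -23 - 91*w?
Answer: 4891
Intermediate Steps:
w = -54 (w = -4 - 50 = -54)
-23 - 91*w = -23 - 91*(-54) = -23 + 4914 = 4891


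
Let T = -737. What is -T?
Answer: 737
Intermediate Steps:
-T = -1*(-737) = 737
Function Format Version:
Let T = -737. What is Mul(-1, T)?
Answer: 737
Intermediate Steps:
Mul(-1, T) = Mul(-1, -737) = 737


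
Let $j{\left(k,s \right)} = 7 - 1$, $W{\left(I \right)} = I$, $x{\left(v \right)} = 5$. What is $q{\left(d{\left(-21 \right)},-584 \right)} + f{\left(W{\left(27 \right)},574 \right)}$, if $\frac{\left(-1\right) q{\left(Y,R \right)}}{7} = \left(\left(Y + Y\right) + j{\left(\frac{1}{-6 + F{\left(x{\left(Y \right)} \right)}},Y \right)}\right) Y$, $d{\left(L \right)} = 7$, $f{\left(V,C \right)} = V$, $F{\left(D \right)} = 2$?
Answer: $-953$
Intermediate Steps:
$j{\left(k,s \right)} = 6$ ($j{\left(k,s \right)} = 7 - 1 = 6$)
$q{\left(Y,R \right)} = - 7 Y \left(6 + 2 Y\right)$ ($q{\left(Y,R \right)} = - 7 \left(\left(Y + Y\right) + 6\right) Y = - 7 \left(2 Y + 6\right) Y = - 7 \left(6 + 2 Y\right) Y = - 7 Y \left(6 + 2 Y\right)$)
$q{\left(d{\left(-21 \right)},-584 \right)} + f{\left(W{\left(27 \right)},574 \right)} = \left(-14\right) 7 \left(3 + 7\right) + 27 = \left(-14\right) 7 \cdot 10 + 27 = -980 + 27 = -953$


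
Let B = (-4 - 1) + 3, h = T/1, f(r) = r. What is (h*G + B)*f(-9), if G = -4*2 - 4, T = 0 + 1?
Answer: 126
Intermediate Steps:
T = 1
G = -12 (G = -8 - 4 = -12)
h = 1 (h = 1/1 = 1*1 = 1)
B = -2 (B = -5 + 3 = -2)
(h*G + B)*f(-9) = (1*(-12) - 2)*(-9) = (-12 - 2)*(-9) = -14*(-9) = 126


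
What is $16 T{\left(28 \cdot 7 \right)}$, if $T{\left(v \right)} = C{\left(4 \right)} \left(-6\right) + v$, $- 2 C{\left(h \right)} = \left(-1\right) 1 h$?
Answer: $2944$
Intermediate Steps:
$C{\left(h \right)} = \frac{h}{2}$ ($C{\left(h \right)} = - \frac{\left(-1\right) 1 h}{2} = - \frac{\left(-1\right) h}{2} = \frac{h}{2}$)
$T{\left(v \right)} = -12 + v$ ($T{\left(v \right)} = \frac{1}{2} \cdot 4 \left(-6\right) + v = 2 \left(-6\right) + v = -12 + v$)
$16 T{\left(28 \cdot 7 \right)} = 16 \left(-12 + 28 \cdot 7\right) = 16 \left(-12 + 196\right) = 16 \cdot 184 = 2944$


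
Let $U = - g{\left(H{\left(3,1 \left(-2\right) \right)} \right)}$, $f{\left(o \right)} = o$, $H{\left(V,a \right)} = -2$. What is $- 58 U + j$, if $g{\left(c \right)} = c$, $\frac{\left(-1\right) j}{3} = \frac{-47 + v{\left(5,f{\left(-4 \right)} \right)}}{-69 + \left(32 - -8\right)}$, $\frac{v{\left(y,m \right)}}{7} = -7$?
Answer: $- \frac{3652}{29} \approx -125.93$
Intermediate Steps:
$v{\left(y,m \right)} = -49$ ($v{\left(y,m \right)} = 7 \left(-7\right) = -49$)
$j = - \frac{288}{29}$ ($j = - 3 \frac{-47 - 49}{-69 + \left(32 - -8\right)} = - 3 \left(- \frac{96}{-69 + \left(32 + 8\right)}\right) = - 3 \left(- \frac{96}{-69 + 40}\right) = - 3 \left(- \frac{96}{-29}\right) = - 3 \left(\left(-96\right) \left(- \frac{1}{29}\right)\right) = \left(-3\right) \frac{96}{29} = - \frac{288}{29} \approx -9.931$)
$U = 2$ ($U = \left(-1\right) \left(-2\right) = 2$)
$- 58 U + j = \left(-58\right) 2 - \frac{288}{29} = -116 - \frac{288}{29} = - \frac{3652}{29}$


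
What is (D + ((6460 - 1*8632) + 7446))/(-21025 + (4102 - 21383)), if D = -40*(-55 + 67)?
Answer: -2397/19153 ≈ -0.12515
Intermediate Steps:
D = -480 (D = -40*12 = -480)
(D + ((6460 - 1*8632) + 7446))/(-21025 + (4102 - 21383)) = (-480 + ((6460 - 1*8632) + 7446))/(-21025 + (4102 - 21383)) = (-480 + ((6460 - 8632) + 7446))/(-21025 - 17281) = (-480 + (-2172 + 7446))/(-38306) = (-480 + 5274)*(-1/38306) = 4794*(-1/38306) = -2397/19153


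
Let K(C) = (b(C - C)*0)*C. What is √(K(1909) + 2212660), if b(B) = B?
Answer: 2*√553165 ≈ 1487.5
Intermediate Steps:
K(C) = 0 (K(C) = ((C - C)*0)*C = (0*0)*C = 0*C = 0)
√(K(1909) + 2212660) = √(0 + 2212660) = √2212660 = 2*√553165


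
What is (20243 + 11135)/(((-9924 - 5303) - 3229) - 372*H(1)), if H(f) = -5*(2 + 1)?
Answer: -541/222 ≈ -2.4369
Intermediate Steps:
H(f) = -15 (H(f) = -5*3 = -15)
(20243 + 11135)/(((-9924 - 5303) - 3229) - 372*H(1)) = (20243 + 11135)/(((-9924 - 5303) - 3229) - 372*(-15)) = 31378/((-15227 - 3229) - 1*(-5580)) = 31378/(-18456 + 5580) = 31378/(-12876) = 31378*(-1/12876) = -541/222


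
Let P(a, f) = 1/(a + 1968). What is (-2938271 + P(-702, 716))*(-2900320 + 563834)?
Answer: 4345689991093655/633 ≈ 6.8652e+12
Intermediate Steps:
P(a, f) = 1/(1968 + a)
(-2938271 + P(-702, 716))*(-2900320 + 563834) = (-2938271 + 1/(1968 - 702))*(-2900320 + 563834) = (-2938271 + 1/1266)*(-2336486) = -3719851085/1266*(-2336486) = 4345689991093655/633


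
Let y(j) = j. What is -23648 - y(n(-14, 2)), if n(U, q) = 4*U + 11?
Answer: -23603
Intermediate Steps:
n(U, q) = 11 + 4*U
-23648 - y(n(-14, 2)) = -23648 - (11 + 4*(-14)) = -23648 - (11 - 56) = -23648 - 1*(-45) = -23648 + 45 = -23603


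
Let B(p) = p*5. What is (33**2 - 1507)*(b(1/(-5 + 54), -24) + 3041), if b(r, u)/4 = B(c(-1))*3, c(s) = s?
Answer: -1246058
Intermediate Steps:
B(p) = 5*p
b(r, u) = -60 (b(r, u) = 4*((5*(-1))*3) = 4*(-5*3) = 4*(-15) = -60)
(33**2 - 1507)*(b(1/(-5 + 54), -24) + 3041) = (33**2 - 1507)*(-60 + 3041) = (1089 - 1507)*2981 = -418*2981 = -1246058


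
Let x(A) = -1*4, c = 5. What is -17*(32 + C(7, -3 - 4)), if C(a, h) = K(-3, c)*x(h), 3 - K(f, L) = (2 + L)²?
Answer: -3672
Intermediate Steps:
K(f, L) = 3 - (2 + L)²
x(A) = -4
C(a, h) = 184 (C(a, h) = (3 - (2 + 5)²)*(-4) = (3 - 1*7²)*(-4) = (3 - 1*49)*(-4) = (3 - 49)*(-4) = -46*(-4) = 184)
-17*(32 + C(7, -3 - 4)) = -17*(32 + 184) = -17*216 = -3672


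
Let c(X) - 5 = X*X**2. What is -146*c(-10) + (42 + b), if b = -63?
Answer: 145249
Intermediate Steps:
c(X) = 5 + X**3 (c(X) = 5 + X*X**2 = 5 + X**3)
-146*c(-10) + (42 + b) = -146*(5 + (-10)**3) + (42 - 63) = -146*(5 - 1000) - 21 = -146*(-995) - 21 = 145270 - 21 = 145249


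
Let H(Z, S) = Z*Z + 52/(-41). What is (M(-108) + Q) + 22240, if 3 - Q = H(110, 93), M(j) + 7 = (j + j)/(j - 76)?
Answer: 9560551/943 ≈ 10138.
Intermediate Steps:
H(Z, S) = -52/41 + Z² (H(Z, S) = Z² + 52*(-1/41) = Z² - 52/41 = -52/41 + Z²)
M(j) = -7 + 2*j/(-76 + j) (M(j) = -7 + (j + j)/(j - 76) = -7 + (2*j)/(-76 + j) = -7 + 2*j/(-76 + j))
Q = -495925/41 (Q = 3 - (-52/41 + 110²) = 3 - (-52/41 + 12100) = 3 - 1*496048/41 = 3 - 496048/41 = -495925/41 ≈ -12096.)
(M(-108) + Q) + 22240 = ((532 - 5*(-108))/(-76 - 108) - 495925/41) + 22240 = ((532 + 540)/(-184) - 495925/41) + 22240 = (-1/184*1072 - 495925/41) + 22240 = (-134/23 - 495925/41) + 22240 = -11411769/943 + 22240 = 9560551/943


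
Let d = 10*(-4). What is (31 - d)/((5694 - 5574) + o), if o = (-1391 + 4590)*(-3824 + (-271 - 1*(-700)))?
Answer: -71/10860485 ≈ -6.5375e-6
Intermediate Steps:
d = -40
o = -10860605 (o = 3199*(-3824 + (-271 + 700)) = 3199*(-3824 + 429) = 3199*(-3395) = -10860605)
(31 - d)/((5694 - 5574) + o) = (31 - 1*(-40))/((5694 - 5574) - 10860605) = (31 + 40)/(120 - 10860605) = 71/(-10860485) = 71*(-1/10860485) = -71/10860485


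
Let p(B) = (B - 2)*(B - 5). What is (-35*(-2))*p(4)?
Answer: -140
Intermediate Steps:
p(B) = (-5 + B)*(-2 + B) (p(B) = (-2 + B)*(-5 + B) = (-5 + B)*(-2 + B))
(-35*(-2))*p(4) = (-35*(-2))*(10 + 4² - 7*4) = 70*(10 + 16 - 28) = 70*(-2) = -140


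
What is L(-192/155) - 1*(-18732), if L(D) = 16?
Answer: 18748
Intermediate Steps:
L(-192/155) - 1*(-18732) = 16 - 1*(-18732) = 16 + 18732 = 18748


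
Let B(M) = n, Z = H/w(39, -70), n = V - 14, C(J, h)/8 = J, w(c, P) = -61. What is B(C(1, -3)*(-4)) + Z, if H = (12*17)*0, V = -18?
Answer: -32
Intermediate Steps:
C(J, h) = 8*J
H = 0 (H = 204*0 = 0)
n = -32 (n = -18 - 14 = -32)
Z = 0 (Z = 0/(-61) = 0*(-1/61) = 0)
B(M) = -32
B(C(1, -3)*(-4)) + Z = -32 + 0 = -32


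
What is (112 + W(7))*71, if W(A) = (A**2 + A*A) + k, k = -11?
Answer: 14129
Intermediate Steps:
W(A) = -11 + 2*A**2 (W(A) = (A**2 + A*A) - 11 = (A**2 + A**2) - 11 = 2*A**2 - 11 = -11 + 2*A**2)
(112 + W(7))*71 = (112 + (-11 + 2*7**2))*71 = (112 + (-11 + 2*49))*71 = (112 + (-11 + 98))*71 = (112 + 87)*71 = 199*71 = 14129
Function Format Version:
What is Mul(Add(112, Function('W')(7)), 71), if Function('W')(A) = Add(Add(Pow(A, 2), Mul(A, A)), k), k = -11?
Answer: 14129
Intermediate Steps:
Function('W')(A) = Add(-11, Mul(2, Pow(A, 2))) (Function('W')(A) = Add(Add(Pow(A, 2), Mul(A, A)), -11) = Add(Add(Pow(A, 2), Pow(A, 2)), -11) = Add(Mul(2, Pow(A, 2)), -11) = Add(-11, Mul(2, Pow(A, 2))))
Mul(Add(112, Function('W')(7)), 71) = Mul(Add(112, Add(-11, Mul(2, Pow(7, 2)))), 71) = Mul(Add(112, Add(-11, Mul(2, 49))), 71) = Mul(Add(112, Add(-11, 98)), 71) = Mul(Add(112, 87), 71) = Mul(199, 71) = 14129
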